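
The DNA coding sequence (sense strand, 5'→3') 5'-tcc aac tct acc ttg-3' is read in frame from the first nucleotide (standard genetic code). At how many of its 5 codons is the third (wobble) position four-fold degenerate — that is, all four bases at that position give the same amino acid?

Codon 1 TCC (Ser): third position 4-fold.
Codon 2 AAC (Asn): third position 2-fold.
Codon 3 TCT (Ser): third position 4-fold.
Codon 4 ACC (Thr): third position 4-fold.
Codon 5 TTG (Leu): third position 2-fold.
Four-fold degenerate third positions: 3.

3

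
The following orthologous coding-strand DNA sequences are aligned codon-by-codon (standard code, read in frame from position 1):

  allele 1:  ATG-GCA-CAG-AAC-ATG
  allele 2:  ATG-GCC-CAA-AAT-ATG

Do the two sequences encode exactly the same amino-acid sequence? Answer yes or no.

yes

Codon 1: ATG Met / ATG Met — identical.
Codon 2: GCA Ala / GCC Ala — synonymous.
Codon 3: CAG Gln / CAA Gln — synonymous.
Codon 4: AAC Asn / AAT Asn — synonymous.
Codon 5: ATG Met / ATG Met — identical.
Nonsynonymous differences: 0 → same protein.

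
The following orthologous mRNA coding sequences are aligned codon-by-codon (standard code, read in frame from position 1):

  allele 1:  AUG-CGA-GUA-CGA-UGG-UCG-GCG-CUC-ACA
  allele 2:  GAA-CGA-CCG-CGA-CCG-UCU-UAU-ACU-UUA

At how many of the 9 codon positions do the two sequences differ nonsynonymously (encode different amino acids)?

6

Codon 1: AUG Met / GAA Glu — nonsynonymous.
Codon 2: CGA Arg / CGA Arg — identical.
Codon 3: GUA Val / CCG Pro — nonsynonymous.
Codon 4: CGA Arg / CGA Arg — identical.
Codon 5: UGG Trp / CCG Pro — nonsynonymous.
Codon 6: UCG Ser / UCU Ser — synonymous.
Codon 7: GCG Ala / UAU Tyr — nonsynonymous.
Codon 8: CUC Leu / ACU Thr — nonsynonymous.
Codon 9: ACA Thr / UUA Leu — nonsynonymous.
Nonsynonymous differences: 6.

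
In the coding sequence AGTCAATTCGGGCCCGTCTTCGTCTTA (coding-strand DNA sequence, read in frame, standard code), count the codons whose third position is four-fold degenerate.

4

Codon 1 AGT (Ser): third position 2-fold.
Codon 2 CAA (Gln): third position 2-fold.
Codon 3 TTC (Phe): third position 2-fold.
Codon 4 GGG (Gly): third position 4-fold.
Codon 5 CCC (Pro): third position 4-fold.
Codon 6 GTC (Val): third position 4-fold.
Codon 7 TTC (Phe): third position 2-fold.
Codon 8 GTC (Val): third position 4-fold.
Codon 9 TTA (Leu): third position 2-fold.
Four-fold degenerate third positions: 4.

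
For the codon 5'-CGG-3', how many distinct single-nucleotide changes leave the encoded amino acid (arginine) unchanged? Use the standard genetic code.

Position 1: AGG → 1 synonymous.
Position 2: none → 0 synonymous.
Position 3: CGT, CGC, CGA → 3 synonymous.
Total: 1 + 0 + 3 = 4.

4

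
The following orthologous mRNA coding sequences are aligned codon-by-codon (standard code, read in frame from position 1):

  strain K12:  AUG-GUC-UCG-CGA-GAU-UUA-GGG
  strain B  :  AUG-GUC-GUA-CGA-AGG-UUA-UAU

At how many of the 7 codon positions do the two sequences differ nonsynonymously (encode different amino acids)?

3

Codon 1: AUG Met / AUG Met — identical.
Codon 2: GUC Val / GUC Val — identical.
Codon 3: UCG Ser / GUA Val — nonsynonymous.
Codon 4: CGA Arg / CGA Arg — identical.
Codon 5: GAU Asp / AGG Arg — nonsynonymous.
Codon 6: UUA Leu / UUA Leu — identical.
Codon 7: GGG Gly / UAU Tyr — nonsynonymous.
Nonsynonymous differences: 3.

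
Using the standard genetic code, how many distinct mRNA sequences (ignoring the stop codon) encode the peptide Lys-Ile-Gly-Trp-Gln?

48

Lys: 2 codons.
Ile: 3 codons.
Gly: 4 codons.
Trp: 1 codon.
Gln: 2 codons.
2 × 3 × 4 × 1 × 2 = 48.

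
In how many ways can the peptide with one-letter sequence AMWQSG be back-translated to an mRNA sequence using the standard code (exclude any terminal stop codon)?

192

Ala: 4 codons.
Met: 1 codon.
Trp: 1 codon.
Gln: 2 codons.
Ser: 6 codons.
Gly: 4 codons.
4 × 1 × 1 × 2 × 6 × 4 = 192.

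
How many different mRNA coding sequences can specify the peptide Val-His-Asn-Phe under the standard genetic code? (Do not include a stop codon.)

32

Val: 4 codons.
His: 2 codons.
Asn: 2 codons.
Phe: 2 codons.
4 × 2 × 2 × 2 = 32.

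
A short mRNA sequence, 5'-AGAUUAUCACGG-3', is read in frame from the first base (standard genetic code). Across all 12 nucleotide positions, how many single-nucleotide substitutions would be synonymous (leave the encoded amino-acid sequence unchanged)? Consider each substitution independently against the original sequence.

11

Codon 1 (AGA, Arg): 2 synonymous substitutions.
Codon 2 (UUA, Leu): 2 synonymous substitutions.
Codon 3 (UCA, Ser): 3 synonymous substitutions.
Codon 4 (CGG, Arg): 4 synonymous substitutions.
Total: 2 + 2 + 3 + 4 = 11.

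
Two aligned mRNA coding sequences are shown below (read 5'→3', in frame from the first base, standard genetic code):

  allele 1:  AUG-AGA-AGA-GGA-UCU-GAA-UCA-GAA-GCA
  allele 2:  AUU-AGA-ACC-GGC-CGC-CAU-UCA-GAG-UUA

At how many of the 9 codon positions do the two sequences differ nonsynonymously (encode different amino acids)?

Codon 1: AUG Met / AUU Ile — nonsynonymous.
Codon 2: AGA Arg / AGA Arg — identical.
Codon 3: AGA Arg / ACC Thr — nonsynonymous.
Codon 4: GGA Gly / GGC Gly — synonymous.
Codon 5: UCU Ser / CGC Arg — nonsynonymous.
Codon 6: GAA Glu / CAU His — nonsynonymous.
Codon 7: UCA Ser / UCA Ser — identical.
Codon 8: GAA Glu / GAG Glu — synonymous.
Codon 9: GCA Ala / UUA Leu — nonsynonymous.
Nonsynonymous differences: 5.

5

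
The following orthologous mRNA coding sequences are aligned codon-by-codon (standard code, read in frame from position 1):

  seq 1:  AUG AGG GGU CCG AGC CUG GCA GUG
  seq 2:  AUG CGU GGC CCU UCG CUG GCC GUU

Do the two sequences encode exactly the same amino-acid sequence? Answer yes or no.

Codon 1: AUG Met / AUG Met — identical.
Codon 2: AGG Arg / CGU Arg — synonymous.
Codon 3: GGU Gly / GGC Gly — synonymous.
Codon 4: CCG Pro / CCU Pro — synonymous.
Codon 5: AGC Ser / UCG Ser — synonymous.
Codon 6: CUG Leu / CUG Leu — identical.
Codon 7: GCA Ala / GCC Ala — synonymous.
Codon 8: GUG Val / GUU Val — synonymous.
Nonsynonymous differences: 0 → same protein.

yes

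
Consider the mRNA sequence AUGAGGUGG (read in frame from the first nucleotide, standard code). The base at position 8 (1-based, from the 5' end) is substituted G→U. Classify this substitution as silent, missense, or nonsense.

Position 8 falls in codon 3: UGG → Trp.
After the substitution the codon is UUG → Leu.
Trp ≠ Leu, so this is a missense mutation.

missense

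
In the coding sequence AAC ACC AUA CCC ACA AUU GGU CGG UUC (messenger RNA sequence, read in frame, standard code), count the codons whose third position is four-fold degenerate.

Codon 1 AAC (Asn): third position 2-fold.
Codon 2 ACC (Thr): third position 4-fold.
Codon 3 AUA (Ile): third position 3-fold.
Codon 4 CCC (Pro): third position 4-fold.
Codon 5 ACA (Thr): third position 4-fold.
Codon 6 AUU (Ile): third position 3-fold.
Codon 7 GGU (Gly): third position 4-fold.
Codon 8 CGG (Arg): third position 4-fold.
Codon 9 UUC (Phe): third position 2-fold.
Four-fold degenerate third positions: 5.

5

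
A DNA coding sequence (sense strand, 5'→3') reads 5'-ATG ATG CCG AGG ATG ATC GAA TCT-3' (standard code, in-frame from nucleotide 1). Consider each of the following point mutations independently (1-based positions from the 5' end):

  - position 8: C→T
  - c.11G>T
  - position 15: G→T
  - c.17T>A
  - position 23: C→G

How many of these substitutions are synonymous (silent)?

Codon 3: CCG (Pro) → CTG (Leu) — missense.
Codon 4: AGG (Arg) → ATG (Met) — missense.
Codon 5: ATG (Met) → ATT (Ile) — missense.
Codon 6: ATC (Ile) → AAC (Asn) — missense.
Codon 8: TCT (Ser) → TGT (Cys) — missense.
Synonymous: 0 of 5.

0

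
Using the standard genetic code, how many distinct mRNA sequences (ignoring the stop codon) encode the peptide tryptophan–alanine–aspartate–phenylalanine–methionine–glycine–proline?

Trp: 1 codon.
Ala: 4 codons.
Asp: 2 codons.
Phe: 2 codons.
Met: 1 codon.
Gly: 4 codons.
Pro: 4 codons.
1 × 4 × 2 × 2 × 1 × 4 × 4 = 256.

256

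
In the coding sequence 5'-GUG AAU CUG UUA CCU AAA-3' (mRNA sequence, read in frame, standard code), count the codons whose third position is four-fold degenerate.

3

Codon 1 GUG (Val): third position 4-fold.
Codon 2 AAU (Asn): third position 2-fold.
Codon 3 CUG (Leu): third position 4-fold.
Codon 4 UUA (Leu): third position 2-fold.
Codon 5 CCU (Pro): third position 4-fold.
Codon 6 AAA (Lys): third position 2-fold.
Four-fold degenerate third positions: 3.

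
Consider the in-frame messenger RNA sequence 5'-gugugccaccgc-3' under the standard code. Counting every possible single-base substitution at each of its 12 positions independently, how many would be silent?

Codon 1 (GUG, Val): 3 synonymous substitutions.
Codon 2 (UGC, Cys): 1 synonymous substitution.
Codon 3 (CAC, His): 1 synonymous substitution.
Codon 4 (CGC, Arg): 3 synonymous substitutions.
Total: 3 + 1 + 1 + 3 = 8.

8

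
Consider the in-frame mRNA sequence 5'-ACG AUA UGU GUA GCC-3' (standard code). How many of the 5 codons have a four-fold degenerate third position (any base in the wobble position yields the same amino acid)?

Codon 1 ACG (Thr): third position 4-fold.
Codon 2 AUA (Ile): third position 3-fold.
Codon 3 UGU (Cys): third position 2-fold.
Codon 4 GUA (Val): third position 4-fold.
Codon 5 GCC (Ala): third position 4-fold.
Four-fold degenerate third positions: 3.

3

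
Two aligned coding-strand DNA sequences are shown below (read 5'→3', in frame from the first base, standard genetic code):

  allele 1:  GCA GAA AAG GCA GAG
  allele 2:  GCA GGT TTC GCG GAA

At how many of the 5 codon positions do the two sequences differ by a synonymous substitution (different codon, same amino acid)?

2

Codon 1: GCA Ala / GCA Ala — identical.
Codon 2: GAA Glu / GGT Gly — nonsynonymous.
Codon 3: AAG Lys / TTC Phe — nonsynonymous.
Codon 4: GCA Ala / GCG Ala — synonymous.
Codon 5: GAG Glu / GAA Glu — synonymous.
Synonymous differences: 2.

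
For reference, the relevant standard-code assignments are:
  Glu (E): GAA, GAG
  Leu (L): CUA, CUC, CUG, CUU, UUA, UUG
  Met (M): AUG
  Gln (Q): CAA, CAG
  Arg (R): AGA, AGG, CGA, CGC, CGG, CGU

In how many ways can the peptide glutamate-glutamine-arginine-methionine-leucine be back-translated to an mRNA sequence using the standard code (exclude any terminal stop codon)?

Glu: 2 codons.
Gln: 2 codons.
Arg: 6 codons.
Met: 1 codon.
Leu: 6 codons.
2 × 2 × 6 × 1 × 6 = 144.

144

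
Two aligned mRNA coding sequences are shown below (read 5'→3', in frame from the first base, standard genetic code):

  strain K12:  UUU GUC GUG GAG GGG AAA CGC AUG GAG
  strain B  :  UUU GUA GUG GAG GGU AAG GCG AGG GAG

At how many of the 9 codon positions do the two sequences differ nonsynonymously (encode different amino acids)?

2

Codon 1: UUU Phe / UUU Phe — identical.
Codon 2: GUC Val / GUA Val — synonymous.
Codon 3: GUG Val / GUG Val — identical.
Codon 4: GAG Glu / GAG Glu — identical.
Codon 5: GGG Gly / GGU Gly — synonymous.
Codon 6: AAA Lys / AAG Lys — synonymous.
Codon 7: CGC Arg / GCG Ala — nonsynonymous.
Codon 8: AUG Met / AGG Arg — nonsynonymous.
Codon 9: GAG Glu / GAG Glu — identical.
Nonsynonymous differences: 2.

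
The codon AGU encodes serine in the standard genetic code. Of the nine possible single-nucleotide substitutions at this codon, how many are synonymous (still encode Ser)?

1

Position 1: none → 0 synonymous.
Position 2: none → 0 synonymous.
Position 3: AGC → 1 synonymous.
Total: 0 + 0 + 1 = 1.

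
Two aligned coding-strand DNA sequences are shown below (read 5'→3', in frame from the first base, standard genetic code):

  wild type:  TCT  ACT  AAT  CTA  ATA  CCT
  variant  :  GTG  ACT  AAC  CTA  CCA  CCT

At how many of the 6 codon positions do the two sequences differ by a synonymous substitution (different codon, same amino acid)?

1

Codon 1: TCT Ser / GTG Val — nonsynonymous.
Codon 2: ACT Thr / ACT Thr — identical.
Codon 3: AAT Asn / AAC Asn — synonymous.
Codon 4: CTA Leu / CTA Leu — identical.
Codon 5: ATA Ile / CCA Pro — nonsynonymous.
Codon 6: CCT Pro / CCT Pro — identical.
Synonymous differences: 1.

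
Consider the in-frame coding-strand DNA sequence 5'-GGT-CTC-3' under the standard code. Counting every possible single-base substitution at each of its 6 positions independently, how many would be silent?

Codon 1 (GGT, Gly): 3 synonymous substitutions.
Codon 2 (CTC, Leu): 3 synonymous substitutions.
Total: 3 + 3 = 6.

6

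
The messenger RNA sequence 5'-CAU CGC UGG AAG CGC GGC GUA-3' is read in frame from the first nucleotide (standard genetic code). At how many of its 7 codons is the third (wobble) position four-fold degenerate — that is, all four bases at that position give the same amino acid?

Codon 1 CAU (His): third position 2-fold.
Codon 2 CGC (Arg): third position 4-fold.
Codon 3 UGG (Trp): third position 1-fold.
Codon 4 AAG (Lys): third position 2-fold.
Codon 5 CGC (Arg): third position 4-fold.
Codon 6 GGC (Gly): third position 4-fold.
Codon 7 GUA (Val): third position 4-fold.
Four-fold degenerate third positions: 4.

4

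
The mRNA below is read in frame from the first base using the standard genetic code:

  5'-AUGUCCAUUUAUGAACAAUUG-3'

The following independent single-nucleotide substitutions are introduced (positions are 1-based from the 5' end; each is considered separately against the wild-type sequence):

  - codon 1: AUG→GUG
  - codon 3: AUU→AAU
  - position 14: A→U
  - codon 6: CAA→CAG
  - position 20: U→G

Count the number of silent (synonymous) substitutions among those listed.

1

Codon 1: AUG (Met) → GUG (Val) — missense.
Codon 3: AUU (Ile) → AAU (Asn) — missense.
Codon 5: GAA (Glu) → GUA (Val) — missense.
Codon 6: CAA (Gln) → CAG (Gln) — synonymous.
Codon 7: UUG (Leu) → UGG (Trp) — missense.
Synonymous: 1 of 5.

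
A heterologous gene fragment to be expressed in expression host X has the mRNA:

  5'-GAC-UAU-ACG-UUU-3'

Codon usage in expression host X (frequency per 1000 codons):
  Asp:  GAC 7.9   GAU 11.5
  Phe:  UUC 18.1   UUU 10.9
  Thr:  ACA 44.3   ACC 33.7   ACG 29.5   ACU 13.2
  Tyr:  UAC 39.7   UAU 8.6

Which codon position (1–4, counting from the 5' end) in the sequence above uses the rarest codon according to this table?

Codon 1 GAC (Asp): 7.9 per 1000.
Codon 2 UAU (Tyr): 8.6 per 1000.
Codon 3 ACG (Thr): 29.5 per 1000.
Codon 4 UUU (Phe): 10.9 per 1000.
Lowest frequency is 7.9 at codon 1.

1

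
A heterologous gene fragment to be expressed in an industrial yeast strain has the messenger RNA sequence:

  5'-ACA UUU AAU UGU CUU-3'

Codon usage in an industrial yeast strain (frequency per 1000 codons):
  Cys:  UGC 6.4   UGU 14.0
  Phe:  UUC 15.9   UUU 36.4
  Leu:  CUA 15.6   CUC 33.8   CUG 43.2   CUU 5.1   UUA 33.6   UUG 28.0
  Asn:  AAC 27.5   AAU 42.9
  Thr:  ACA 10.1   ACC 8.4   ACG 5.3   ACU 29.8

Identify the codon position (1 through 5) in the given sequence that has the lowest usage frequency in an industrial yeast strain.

5

Codon 1 ACA (Thr): 10.1 per 1000.
Codon 2 UUU (Phe): 36.4 per 1000.
Codon 3 AAU (Asn): 42.9 per 1000.
Codon 4 UGU (Cys): 14.0 per 1000.
Codon 5 CUU (Leu): 5.1 per 1000.
Lowest frequency is 5.1 at codon 5.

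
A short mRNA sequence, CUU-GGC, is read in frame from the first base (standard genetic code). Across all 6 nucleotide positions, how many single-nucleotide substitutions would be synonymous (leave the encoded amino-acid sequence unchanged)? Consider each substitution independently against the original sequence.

6

Codon 1 (CUU, Leu): 3 synonymous substitutions.
Codon 2 (GGC, Gly): 3 synonymous substitutions.
Total: 3 + 3 = 6.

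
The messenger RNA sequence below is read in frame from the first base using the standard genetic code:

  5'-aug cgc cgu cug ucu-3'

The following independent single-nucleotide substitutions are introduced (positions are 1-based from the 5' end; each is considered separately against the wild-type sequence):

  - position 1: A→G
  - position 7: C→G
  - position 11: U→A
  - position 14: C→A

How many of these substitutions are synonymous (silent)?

Codon 1: AUG (Met) → GUG (Val) — missense.
Codon 3: CGU (Arg) → GGU (Gly) — missense.
Codon 4: CUG (Leu) → CAG (Gln) — missense.
Codon 5: UCU (Ser) → UAU (Tyr) — missense.
Synonymous: 0 of 4.

0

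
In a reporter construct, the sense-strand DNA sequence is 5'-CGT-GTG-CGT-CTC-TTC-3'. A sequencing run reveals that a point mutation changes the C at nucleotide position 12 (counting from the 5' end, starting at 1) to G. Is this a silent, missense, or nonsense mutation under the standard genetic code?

Position 12 falls in codon 4: CTC → Leu.
After the substitution the codon is CTG → Leu.
Both encode Leu, so the change is synonymous.

silent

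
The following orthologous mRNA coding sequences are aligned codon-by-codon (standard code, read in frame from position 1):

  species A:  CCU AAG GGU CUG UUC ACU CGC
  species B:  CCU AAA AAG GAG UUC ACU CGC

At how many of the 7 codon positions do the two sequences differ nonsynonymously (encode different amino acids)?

Codon 1: CCU Pro / CCU Pro — identical.
Codon 2: AAG Lys / AAA Lys — synonymous.
Codon 3: GGU Gly / AAG Lys — nonsynonymous.
Codon 4: CUG Leu / GAG Glu — nonsynonymous.
Codon 5: UUC Phe / UUC Phe — identical.
Codon 6: ACU Thr / ACU Thr — identical.
Codon 7: CGC Arg / CGC Arg — identical.
Nonsynonymous differences: 2.

2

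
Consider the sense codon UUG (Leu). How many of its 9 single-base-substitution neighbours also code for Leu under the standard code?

Position 1: CUG → 1 synonymous.
Position 2: none → 0 synonymous.
Position 3: UUA → 1 synonymous.
Total: 1 + 0 + 1 = 2.

2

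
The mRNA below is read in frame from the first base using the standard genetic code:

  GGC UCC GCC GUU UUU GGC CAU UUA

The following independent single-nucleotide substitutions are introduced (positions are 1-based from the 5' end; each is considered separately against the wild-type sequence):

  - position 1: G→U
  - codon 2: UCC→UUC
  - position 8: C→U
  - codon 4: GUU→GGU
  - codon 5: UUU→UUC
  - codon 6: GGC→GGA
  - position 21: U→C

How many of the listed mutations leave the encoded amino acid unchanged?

3

Codon 1: GGC (Gly) → UGC (Cys) — missense.
Codon 2: UCC (Ser) → UUC (Phe) — missense.
Codon 3: GCC (Ala) → GUC (Val) — missense.
Codon 4: GUU (Val) → GGU (Gly) — missense.
Codon 5: UUU (Phe) → UUC (Phe) — synonymous.
Codon 6: GGC (Gly) → GGA (Gly) — synonymous.
Codon 7: CAU (His) → CAC (His) — synonymous.
Synonymous: 3 of 7.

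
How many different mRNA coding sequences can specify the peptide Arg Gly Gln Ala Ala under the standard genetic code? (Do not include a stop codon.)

Arg: 6 codons.
Gly: 4 codons.
Gln: 2 codons.
Ala: 4 codons.
Ala: 4 codons.
6 × 4 × 2 × 4 × 4 = 768.

768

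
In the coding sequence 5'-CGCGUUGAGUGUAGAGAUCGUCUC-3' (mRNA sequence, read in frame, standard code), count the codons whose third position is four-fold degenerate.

Codon 1 CGC (Arg): third position 4-fold.
Codon 2 GUU (Val): third position 4-fold.
Codon 3 GAG (Glu): third position 2-fold.
Codon 4 UGU (Cys): third position 2-fold.
Codon 5 AGA (Arg): third position 2-fold.
Codon 6 GAU (Asp): third position 2-fold.
Codon 7 CGU (Arg): third position 4-fold.
Codon 8 CUC (Leu): third position 4-fold.
Four-fold degenerate third positions: 4.

4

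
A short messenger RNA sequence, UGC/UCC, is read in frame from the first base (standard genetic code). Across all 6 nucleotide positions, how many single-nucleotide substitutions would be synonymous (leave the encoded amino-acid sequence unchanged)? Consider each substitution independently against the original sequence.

4

Codon 1 (UGC, Cys): 1 synonymous substitution.
Codon 2 (UCC, Ser): 3 synonymous substitutions.
Total: 1 + 3 = 4.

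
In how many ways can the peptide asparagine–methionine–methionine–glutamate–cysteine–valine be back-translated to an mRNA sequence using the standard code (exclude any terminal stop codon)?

Asn: 2 codons.
Met: 1 codon.
Met: 1 codon.
Glu: 2 codons.
Cys: 2 codons.
Val: 4 codons.
2 × 1 × 1 × 2 × 2 × 4 = 32.

32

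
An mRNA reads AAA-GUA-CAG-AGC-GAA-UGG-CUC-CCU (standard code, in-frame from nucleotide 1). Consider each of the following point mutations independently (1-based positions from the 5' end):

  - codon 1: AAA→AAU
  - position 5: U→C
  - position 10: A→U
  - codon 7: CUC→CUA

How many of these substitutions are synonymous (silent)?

1

Codon 1: AAA (Lys) → AAU (Asn) — missense.
Codon 2: GUA (Val) → GCA (Ala) — missense.
Codon 4: AGC (Ser) → UGC (Cys) — missense.
Codon 7: CUC (Leu) → CUA (Leu) — synonymous.
Synonymous: 1 of 4.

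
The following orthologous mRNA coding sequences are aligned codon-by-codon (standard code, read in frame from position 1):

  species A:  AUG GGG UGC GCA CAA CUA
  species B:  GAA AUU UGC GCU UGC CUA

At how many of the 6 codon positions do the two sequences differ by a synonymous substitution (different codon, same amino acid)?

1

Codon 1: AUG Met / GAA Glu — nonsynonymous.
Codon 2: GGG Gly / AUU Ile — nonsynonymous.
Codon 3: UGC Cys / UGC Cys — identical.
Codon 4: GCA Ala / GCU Ala — synonymous.
Codon 5: CAA Gln / UGC Cys — nonsynonymous.
Codon 6: CUA Leu / CUA Leu — identical.
Synonymous differences: 1.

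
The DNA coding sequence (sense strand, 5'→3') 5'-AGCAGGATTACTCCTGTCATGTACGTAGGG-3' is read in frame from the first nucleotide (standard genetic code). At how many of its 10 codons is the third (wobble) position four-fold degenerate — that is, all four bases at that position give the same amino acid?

Codon 1 AGC (Ser): third position 2-fold.
Codon 2 AGG (Arg): third position 2-fold.
Codon 3 ATT (Ile): third position 3-fold.
Codon 4 ACT (Thr): third position 4-fold.
Codon 5 CCT (Pro): third position 4-fold.
Codon 6 GTC (Val): third position 4-fold.
Codon 7 ATG (Met): third position 1-fold.
Codon 8 TAC (Tyr): third position 2-fold.
Codon 9 GTA (Val): third position 4-fold.
Codon 10 GGG (Gly): third position 4-fold.
Four-fold degenerate third positions: 5.

5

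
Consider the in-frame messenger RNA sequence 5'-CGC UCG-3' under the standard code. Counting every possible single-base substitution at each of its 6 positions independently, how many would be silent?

6

Codon 1 (CGC, Arg): 3 synonymous substitutions.
Codon 2 (UCG, Ser): 3 synonymous substitutions.
Total: 3 + 3 = 6.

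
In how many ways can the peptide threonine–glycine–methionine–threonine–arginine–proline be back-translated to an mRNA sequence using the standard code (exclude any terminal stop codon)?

1536

Thr: 4 codons.
Gly: 4 codons.
Met: 1 codon.
Thr: 4 codons.
Arg: 6 codons.
Pro: 4 codons.
4 × 4 × 1 × 4 × 6 × 4 = 1536.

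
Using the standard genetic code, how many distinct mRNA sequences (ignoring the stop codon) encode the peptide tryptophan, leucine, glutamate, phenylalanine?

Trp: 1 codon.
Leu: 6 codons.
Glu: 2 codons.
Phe: 2 codons.
1 × 6 × 2 × 2 = 24.

24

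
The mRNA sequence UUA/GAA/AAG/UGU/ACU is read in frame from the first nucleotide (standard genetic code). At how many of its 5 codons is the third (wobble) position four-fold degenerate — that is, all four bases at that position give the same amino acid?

1

Codon 1 UUA (Leu): third position 2-fold.
Codon 2 GAA (Glu): third position 2-fold.
Codon 3 AAG (Lys): third position 2-fold.
Codon 4 UGU (Cys): third position 2-fold.
Codon 5 ACU (Thr): third position 4-fold.
Four-fold degenerate third positions: 1.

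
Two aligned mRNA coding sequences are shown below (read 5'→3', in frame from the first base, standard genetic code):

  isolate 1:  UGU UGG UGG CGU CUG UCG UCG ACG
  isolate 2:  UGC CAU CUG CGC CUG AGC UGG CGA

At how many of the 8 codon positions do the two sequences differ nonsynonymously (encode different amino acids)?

Codon 1: UGU Cys / UGC Cys — synonymous.
Codon 2: UGG Trp / CAU His — nonsynonymous.
Codon 3: UGG Trp / CUG Leu — nonsynonymous.
Codon 4: CGU Arg / CGC Arg — synonymous.
Codon 5: CUG Leu / CUG Leu — identical.
Codon 6: UCG Ser / AGC Ser — synonymous.
Codon 7: UCG Ser / UGG Trp — nonsynonymous.
Codon 8: ACG Thr / CGA Arg — nonsynonymous.
Nonsynonymous differences: 4.

4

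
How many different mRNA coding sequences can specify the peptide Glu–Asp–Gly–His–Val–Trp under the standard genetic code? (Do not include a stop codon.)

128

Glu: 2 codons.
Asp: 2 codons.
Gly: 4 codons.
His: 2 codons.
Val: 4 codons.
Trp: 1 codon.
2 × 2 × 4 × 2 × 4 × 1 = 128.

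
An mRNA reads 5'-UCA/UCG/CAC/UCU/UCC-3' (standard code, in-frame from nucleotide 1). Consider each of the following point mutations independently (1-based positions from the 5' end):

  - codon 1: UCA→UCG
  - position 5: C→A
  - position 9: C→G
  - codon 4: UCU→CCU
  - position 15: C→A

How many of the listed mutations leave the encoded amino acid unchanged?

2

Codon 1: UCA (Ser) → UCG (Ser) — synonymous.
Codon 2: UCG (Ser) → UAG (Stop) — nonsense.
Codon 3: CAC (His) → CAG (Gln) — missense.
Codon 4: UCU (Ser) → CCU (Pro) — missense.
Codon 5: UCC (Ser) → UCA (Ser) — synonymous.
Synonymous: 2 of 5.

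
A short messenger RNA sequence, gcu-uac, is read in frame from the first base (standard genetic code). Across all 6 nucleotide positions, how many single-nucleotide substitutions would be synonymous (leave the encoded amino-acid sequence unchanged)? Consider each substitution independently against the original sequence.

4

Codon 1 (GCU, Ala): 3 synonymous substitutions.
Codon 2 (UAC, Tyr): 1 synonymous substitution.
Total: 3 + 1 = 4.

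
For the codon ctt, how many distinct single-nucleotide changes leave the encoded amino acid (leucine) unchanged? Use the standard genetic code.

3

Position 1: none → 0 synonymous.
Position 2: none → 0 synonymous.
Position 3: CTC, CTA, CTG → 3 synonymous.
Total: 0 + 0 + 3 = 3.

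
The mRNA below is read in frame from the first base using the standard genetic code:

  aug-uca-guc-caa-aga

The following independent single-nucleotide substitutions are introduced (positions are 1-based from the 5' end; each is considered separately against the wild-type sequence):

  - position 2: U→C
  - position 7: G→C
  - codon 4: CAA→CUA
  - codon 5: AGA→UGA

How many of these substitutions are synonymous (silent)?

0

Codon 1: AUG (Met) → ACG (Thr) — missense.
Codon 3: GUC (Val) → CUC (Leu) — missense.
Codon 4: CAA (Gln) → CUA (Leu) — missense.
Codon 5: AGA (Arg) → UGA (Stop) — nonsense.
Synonymous: 0 of 4.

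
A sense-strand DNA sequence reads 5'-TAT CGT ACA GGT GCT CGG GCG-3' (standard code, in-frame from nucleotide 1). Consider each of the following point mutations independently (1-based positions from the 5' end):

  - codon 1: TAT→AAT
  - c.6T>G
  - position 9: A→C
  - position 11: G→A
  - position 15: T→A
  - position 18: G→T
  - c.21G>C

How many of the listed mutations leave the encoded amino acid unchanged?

5

Codon 1: TAT (Tyr) → AAT (Asn) — missense.
Codon 2: CGT (Arg) → CGG (Arg) — synonymous.
Codon 3: ACA (Thr) → ACC (Thr) — synonymous.
Codon 4: GGT (Gly) → GAT (Asp) — missense.
Codon 5: GCT (Ala) → GCA (Ala) — synonymous.
Codon 6: CGG (Arg) → CGT (Arg) — synonymous.
Codon 7: GCG (Ala) → GCC (Ala) — synonymous.
Synonymous: 5 of 7.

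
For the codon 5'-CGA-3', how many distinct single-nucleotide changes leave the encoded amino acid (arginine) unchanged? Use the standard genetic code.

4

Position 1: AGA → 1 synonymous.
Position 2: none → 0 synonymous.
Position 3: CGT, CGC, CGG → 3 synonymous.
Total: 1 + 0 + 3 = 4.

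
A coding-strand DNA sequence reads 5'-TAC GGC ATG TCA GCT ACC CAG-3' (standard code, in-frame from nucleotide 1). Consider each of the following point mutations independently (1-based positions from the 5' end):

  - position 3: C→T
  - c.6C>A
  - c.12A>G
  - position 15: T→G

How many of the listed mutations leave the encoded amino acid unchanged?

Codon 1: TAC (Tyr) → TAT (Tyr) — synonymous.
Codon 2: GGC (Gly) → GGA (Gly) — synonymous.
Codon 4: TCA (Ser) → TCG (Ser) — synonymous.
Codon 5: GCT (Ala) → GCG (Ala) — synonymous.
Synonymous: 4 of 4.

4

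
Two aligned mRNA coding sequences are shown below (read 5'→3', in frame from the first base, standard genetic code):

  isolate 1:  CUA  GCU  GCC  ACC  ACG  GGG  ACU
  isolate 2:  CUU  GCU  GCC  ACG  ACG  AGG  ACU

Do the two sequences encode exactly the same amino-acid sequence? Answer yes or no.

Codon 1: CUA Leu / CUU Leu — synonymous.
Codon 2: GCU Ala / GCU Ala — identical.
Codon 3: GCC Ala / GCC Ala — identical.
Codon 4: ACC Thr / ACG Thr — synonymous.
Codon 5: ACG Thr / ACG Thr — identical.
Codon 6: GGG Gly / AGG Arg — nonsynonymous.
Codon 7: ACU Thr / ACU Thr — identical.
Nonsynonymous differences: 1 → different protein.

no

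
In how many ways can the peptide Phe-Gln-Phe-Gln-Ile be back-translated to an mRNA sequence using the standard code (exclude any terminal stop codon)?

Phe: 2 codons.
Gln: 2 codons.
Phe: 2 codons.
Gln: 2 codons.
Ile: 3 codons.
2 × 2 × 2 × 2 × 3 = 48.

48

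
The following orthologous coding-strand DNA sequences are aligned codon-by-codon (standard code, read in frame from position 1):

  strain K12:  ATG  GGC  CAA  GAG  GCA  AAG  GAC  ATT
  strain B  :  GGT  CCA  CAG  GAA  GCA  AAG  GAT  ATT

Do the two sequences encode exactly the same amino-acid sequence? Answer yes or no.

Codon 1: ATG Met / GGT Gly — nonsynonymous.
Codon 2: GGC Gly / CCA Pro — nonsynonymous.
Codon 3: CAA Gln / CAG Gln — synonymous.
Codon 4: GAG Glu / GAA Glu — synonymous.
Codon 5: GCA Ala / GCA Ala — identical.
Codon 6: AAG Lys / AAG Lys — identical.
Codon 7: GAC Asp / GAT Asp — synonymous.
Codon 8: ATT Ile / ATT Ile — identical.
Nonsynonymous differences: 2 → different protein.

no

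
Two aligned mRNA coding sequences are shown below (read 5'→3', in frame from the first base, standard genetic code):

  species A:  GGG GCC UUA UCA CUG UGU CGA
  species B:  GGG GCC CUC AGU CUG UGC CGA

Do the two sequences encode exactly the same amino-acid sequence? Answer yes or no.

yes

Codon 1: GGG Gly / GGG Gly — identical.
Codon 2: GCC Ala / GCC Ala — identical.
Codon 3: UUA Leu / CUC Leu — synonymous.
Codon 4: UCA Ser / AGU Ser — synonymous.
Codon 5: CUG Leu / CUG Leu — identical.
Codon 6: UGU Cys / UGC Cys — synonymous.
Codon 7: CGA Arg / CGA Arg — identical.
Nonsynonymous differences: 0 → same protein.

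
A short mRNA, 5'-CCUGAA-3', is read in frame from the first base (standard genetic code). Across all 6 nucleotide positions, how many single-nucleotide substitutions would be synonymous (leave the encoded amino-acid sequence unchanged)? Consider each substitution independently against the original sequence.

4

Codon 1 (CCU, Pro): 3 synonymous substitutions.
Codon 2 (GAA, Glu): 1 synonymous substitution.
Total: 3 + 1 = 4.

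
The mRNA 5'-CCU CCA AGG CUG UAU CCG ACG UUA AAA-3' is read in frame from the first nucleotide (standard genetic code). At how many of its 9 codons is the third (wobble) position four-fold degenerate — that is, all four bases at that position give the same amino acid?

5

Codon 1 CCU (Pro): third position 4-fold.
Codon 2 CCA (Pro): third position 4-fold.
Codon 3 AGG (Arg): third position 2-fold.
Codon 4 CUG (Leu): third position 4-fold.
Codon 5 UAU (Tyr): third position 2-fold.
Codon 6 CCG (Pro): third position 4-fold.
Codon 7 ACG (Thr): third position 4-fold.
Codon 8 UUA (Leu): third position 2-fold.
Codon 9 AAA (Lys): third position 2-fold.
Four-fold degenerate third positions: 5.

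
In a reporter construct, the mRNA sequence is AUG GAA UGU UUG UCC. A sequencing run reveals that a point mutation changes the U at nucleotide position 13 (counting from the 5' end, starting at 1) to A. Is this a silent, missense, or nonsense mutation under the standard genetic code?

missense

Position 13 falls in codon 5: UCC → Ser.
After the substitution the codon is ACC → Thr.
Ser ≠ Thr, so this is a missense mutation.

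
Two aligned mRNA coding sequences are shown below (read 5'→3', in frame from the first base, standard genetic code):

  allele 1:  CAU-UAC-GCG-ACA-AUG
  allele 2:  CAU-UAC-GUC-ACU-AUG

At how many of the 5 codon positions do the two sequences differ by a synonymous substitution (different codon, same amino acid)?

1

Codon 1: CAU His / CAU His — identical.
Codon 2: UAC Tyr / UAC Tyr — identical.
Codon 3: GCG Ala / GUC Val — nonsynonymous.
Codon 4: ACA Thr / ACU Thr — synonymous.
Codon 5: AUG Met / AUG Met — identical.
Synonymous differences: 1.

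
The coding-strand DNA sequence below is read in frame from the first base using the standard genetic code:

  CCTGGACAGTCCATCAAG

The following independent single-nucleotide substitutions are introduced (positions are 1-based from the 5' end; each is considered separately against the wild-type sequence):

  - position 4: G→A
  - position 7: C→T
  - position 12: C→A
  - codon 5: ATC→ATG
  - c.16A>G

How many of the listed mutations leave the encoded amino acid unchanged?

Codon 2: GGA (Gly) → AGA (Arg) — missense.
Codon 3: CAG (Gln) → TAG (Stop) — nonsense.
Codon 4: TCC (Ser) → TCA (Ser) — synonymous.
Codon 5: ATC (Ile) → ATG (Met) — missense.
Codon 6: AAG (Lys) → GAG (Glu) — missense.
Synonymous: 1 of 5.

1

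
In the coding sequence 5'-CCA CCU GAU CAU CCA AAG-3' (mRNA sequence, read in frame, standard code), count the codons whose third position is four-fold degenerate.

Codon 1 CCA (Pro): third position 4-fold.
Codon 2 CCU (Pro): third position 4-fold.
Codon 3 GAU (Asp): third position 2-fold.
Codon 4 CAU (His): third position 2-fold.
Codon 5 CCA (Pro): third position 4-fold.
Codon 6 AAG (Lys): third position 2-fold.
Four-fold degenerate third positions: 3.

3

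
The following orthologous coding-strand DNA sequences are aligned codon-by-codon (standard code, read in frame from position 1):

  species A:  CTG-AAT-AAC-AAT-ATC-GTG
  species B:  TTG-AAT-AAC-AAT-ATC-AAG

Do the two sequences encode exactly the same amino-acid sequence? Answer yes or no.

Codon 1: CTG Leu / TTG Leu — synonymous.
Codon 2: AAT Asn / AAT Asn — identical.
Codon 3: AAC Asn / AAC Asn — identical.
Codon 4: AAT Asn / AAT Asn — identical.
Codon 5: ATC Ile / ATC Ile — identical.
Codon 6: GTG Val / AAG Lys — nonsynonymous.
Nonsynonymous differences: 1 → different protein.

no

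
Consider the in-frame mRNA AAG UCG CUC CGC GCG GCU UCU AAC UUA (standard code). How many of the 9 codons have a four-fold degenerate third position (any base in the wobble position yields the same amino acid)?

6

Codon 1 AAG (Lys): third position 2-fold.
Codon 2 UCG (Ser): third position 4-fold.
Codon 3 CUC (Leu): third position 4-fold.
Codon 4 CGC (Arg): third position 4-fold.
Codon 5 GCG (Ala): third position 4-fold.
Codon 6 GCU (Ala): third position 4-fold.
Codon 7 UCU (Ser): third position 4-fold.
Codon 8 AAC (Asn): third position 2-fold.
Codon 9 UUA (Leu): third position 2-fold.
Four-fold degenerate third positions: 6.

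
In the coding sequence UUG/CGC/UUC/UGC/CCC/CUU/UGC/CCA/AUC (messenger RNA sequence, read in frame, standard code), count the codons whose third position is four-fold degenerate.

4

Codon 1 UUG (Leu): third position 2-fold.
Codon 2 CGC (Arg): third position 4-fold.
Codon 3 UUC (Phe): third position 2-fold.
Codon 4 UGC (Cys): third position 2-fold.
Codon 5 CCC (Pro): third position 4-fold.
Codon 6 CUU (Leu): third position 4-fold.
Codon 7 UGC (Cys): third position 2-fold.
Codon 8 CCA (Pro): third position 4-fold.
Codon 9 AUC (Ile): third position 3-fold.
Four-fold degenerate third positions: 4.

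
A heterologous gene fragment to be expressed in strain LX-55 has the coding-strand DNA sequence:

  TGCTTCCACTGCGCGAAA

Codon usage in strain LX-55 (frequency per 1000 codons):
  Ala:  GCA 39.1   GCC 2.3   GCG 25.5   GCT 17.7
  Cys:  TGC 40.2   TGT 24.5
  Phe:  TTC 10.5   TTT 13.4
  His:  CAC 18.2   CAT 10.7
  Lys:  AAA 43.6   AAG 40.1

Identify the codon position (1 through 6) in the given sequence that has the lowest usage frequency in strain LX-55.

Codon 1 TGC (Cys): 40.2 per 1000.
Codon 2 TTC (Phe): 10.5 per 1000.
Codon 3 CAC (His): 18.2 per 1000.
Codon 4 TGC (Cys): 40.2 per 1000.
Codon 5 GCG (Ala): 25.5 per 1000.
Codon 6 AAA (Lys): 43.6 per 1000.
Lowest frequency is 10.5 at codon 2.

2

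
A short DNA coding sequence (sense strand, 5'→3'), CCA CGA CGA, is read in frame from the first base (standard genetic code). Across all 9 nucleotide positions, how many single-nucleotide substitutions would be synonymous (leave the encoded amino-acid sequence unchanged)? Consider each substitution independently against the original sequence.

Codon 1 (CCA, Pro): 3 synonymous substitutions.
Codon 2 (CGA, Arg): 4 synonymous substitutions.
Codon 3 (CGA, Arg): 4 synonymous substitutions.
Total: 3 + 4 + 4 = 11.

11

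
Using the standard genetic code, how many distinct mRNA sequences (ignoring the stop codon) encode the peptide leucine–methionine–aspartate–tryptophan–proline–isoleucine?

144

Leu: 6 codons.
Met: 1 codon.
Asp: 2 codons.
Trp: 1 codon.
Pro: 4 codons.
Ile: 3 codons.
6 × 1 × 2 × 1 × 4 × 3 = 144.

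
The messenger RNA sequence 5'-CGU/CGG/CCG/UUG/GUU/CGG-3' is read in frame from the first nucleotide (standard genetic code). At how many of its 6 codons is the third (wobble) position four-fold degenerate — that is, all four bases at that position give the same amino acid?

Codon 1 CGU (Arg): third position 4-fold.
Codon 2 CGG (Arg): third position 4-fold.
Codon 3 CCG (Pro): third position 4-fold.
Codon 4 UUG (Leu): third position 2-fold.
Codon 5 GUU (Val): third position 4-fold.
Codon 6 CGG (Arg): third position 4-fold.
Four-fold degenerate third positions: 5.

5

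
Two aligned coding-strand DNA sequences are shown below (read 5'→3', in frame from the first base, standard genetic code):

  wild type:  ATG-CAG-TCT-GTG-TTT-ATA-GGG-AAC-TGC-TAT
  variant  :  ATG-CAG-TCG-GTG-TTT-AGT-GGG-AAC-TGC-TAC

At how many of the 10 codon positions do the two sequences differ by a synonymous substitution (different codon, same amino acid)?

Codon 1: ATG Met / ATG Met — identical.
Codon 2: CAG Gln / CAG Gln — identical.
Codon 3: TCT Ser / TCG Ser — synonymous.
Codon 4: GTG Val / GTG Val — identical.
Codon 5: TTT Phe / TTT Phe — identical.
Codon 6: ATA Ile / AGT Ser — nonsynonymous.
Codon 7: GGG Gly / GGG Gly — identical.
Codon 8: AAC Asn / AAC Asn — identical.
Codon 9: TGC Cys / TGC Cys — identical.
Codon 10: TAT Tyr / TAC Tyr — synonymous.
Synonymous differences: 2.

2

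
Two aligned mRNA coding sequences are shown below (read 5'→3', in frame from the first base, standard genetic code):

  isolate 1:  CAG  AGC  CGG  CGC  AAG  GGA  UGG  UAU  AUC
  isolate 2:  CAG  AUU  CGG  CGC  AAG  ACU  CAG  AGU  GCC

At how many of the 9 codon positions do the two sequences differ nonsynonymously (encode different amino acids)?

Codon 1: CAG Gln / CAG Gln — identical.
Codon 2: AGC Ser / AUU Ile — nonsynonymous.
Codon 3: CGG Arg / CGG Arg — identical.
Codon 4: CGC Arg / CGC Arg — identical.
Codon 5: AAG Lys / AAG Lys — identical.
Codon 6: GGA Gly / ACU Thr — nonsynonymous.
Codon 7: UGG Trp / CAG Gln — nonsynonymous.
Codon 8: UAU Tyr / AGU Ser — nonsynonymous.
Codon 9: AUC Ile / GCC Ala — nonsynonymous.
Nonsynonymous differences: 5.

5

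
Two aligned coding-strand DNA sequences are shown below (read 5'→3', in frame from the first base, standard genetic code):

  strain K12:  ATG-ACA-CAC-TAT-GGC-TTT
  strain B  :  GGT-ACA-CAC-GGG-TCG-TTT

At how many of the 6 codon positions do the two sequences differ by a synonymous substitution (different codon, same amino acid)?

0

Codon 1: ATG Met / GGT Gly — nonsynonymous.
Codon 2: ACA Thr / ACA Thr — identical.
Codon 3: CAC His / CAC His — identical.
Codon 4: TAT Tyr / GGG Gly — nonsynonymous.
Codon 5: GGC Gly / TCG Ser — nonsynonymous.
Codon 6: TTT Phe / TTT Phe — identical.
Synonymous differences: 0.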